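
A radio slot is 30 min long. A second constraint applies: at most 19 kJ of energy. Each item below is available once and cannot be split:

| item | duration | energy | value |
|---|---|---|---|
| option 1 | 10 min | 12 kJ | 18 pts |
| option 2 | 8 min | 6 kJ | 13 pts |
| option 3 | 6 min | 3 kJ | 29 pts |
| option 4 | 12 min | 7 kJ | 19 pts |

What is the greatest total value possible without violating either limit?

Feasible sets respecting both limits:
- option 2+option 3+option 4: duration 26, energy 16, value 61
- option 3+option 4: duration 18, energy 10, value 48
- option 1+option 3: duration 16, energy 15, value 47
Best: 61 pts.

61 pts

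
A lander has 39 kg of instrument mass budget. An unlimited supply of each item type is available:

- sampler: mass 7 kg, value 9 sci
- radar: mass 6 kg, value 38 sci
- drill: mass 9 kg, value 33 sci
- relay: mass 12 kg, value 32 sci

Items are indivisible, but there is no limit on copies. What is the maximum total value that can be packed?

Best value-per-unit is radar at 38/6, and filling with it alone uses mass 6×6=36. No mix of the others beats 6×38 = 228.

228 sci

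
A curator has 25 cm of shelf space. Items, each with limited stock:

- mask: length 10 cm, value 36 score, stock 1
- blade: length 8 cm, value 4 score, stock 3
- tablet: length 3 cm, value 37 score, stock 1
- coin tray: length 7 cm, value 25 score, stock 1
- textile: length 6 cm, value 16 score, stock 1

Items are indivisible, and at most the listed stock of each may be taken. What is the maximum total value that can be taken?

Best selections within length 25 and stock limits:
- 1×mask + 1×tablet + 1×coin tray: length 20, value 98
- 1×mask + 1×tablet + 1×textile: length 19, value 89
Best: 98 score.

98 score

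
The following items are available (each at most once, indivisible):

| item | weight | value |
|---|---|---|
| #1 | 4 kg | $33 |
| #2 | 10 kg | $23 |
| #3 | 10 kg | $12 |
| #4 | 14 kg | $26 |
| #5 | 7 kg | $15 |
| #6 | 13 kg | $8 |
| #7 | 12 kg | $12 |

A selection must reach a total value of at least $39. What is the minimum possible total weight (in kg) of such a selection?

Subsets with value ≥ 39, sorted by total weight:
- #1+#5: weight 11, value 48
- #1+#2: weight 14, value 56
- #1+#3: weight 14, value 45
Minimum weight: 11 kg.

11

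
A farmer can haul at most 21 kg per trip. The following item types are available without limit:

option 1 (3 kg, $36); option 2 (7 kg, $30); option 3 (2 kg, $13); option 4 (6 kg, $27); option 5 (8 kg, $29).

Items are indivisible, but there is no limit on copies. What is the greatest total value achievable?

$252

Best value-per-unit is option 1 at 36/3, and filling with it alone uses weight 7×3=21. No mix of the others beats 7×36 = 252.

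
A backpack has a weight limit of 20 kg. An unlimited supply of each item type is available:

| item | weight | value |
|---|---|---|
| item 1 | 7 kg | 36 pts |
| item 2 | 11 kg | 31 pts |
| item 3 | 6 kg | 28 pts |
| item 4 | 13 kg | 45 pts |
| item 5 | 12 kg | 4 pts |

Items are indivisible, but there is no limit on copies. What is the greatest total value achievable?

100 pts

Best value-per-unit is item 1 at 36/7; filling with it alone gives 2×36 = 72.
Optimal mix: 2×item 1 + 1×item 3 → weight 20, value 100.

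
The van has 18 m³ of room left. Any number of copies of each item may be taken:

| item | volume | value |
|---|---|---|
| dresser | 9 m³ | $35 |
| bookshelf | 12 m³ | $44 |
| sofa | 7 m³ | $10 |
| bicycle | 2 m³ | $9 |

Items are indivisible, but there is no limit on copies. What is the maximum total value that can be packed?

$81

Best value-per-unit is bicycle at 9/2, and filling with it alone uses volume 9×2=18. No mix of the others beats 9×9 = 81.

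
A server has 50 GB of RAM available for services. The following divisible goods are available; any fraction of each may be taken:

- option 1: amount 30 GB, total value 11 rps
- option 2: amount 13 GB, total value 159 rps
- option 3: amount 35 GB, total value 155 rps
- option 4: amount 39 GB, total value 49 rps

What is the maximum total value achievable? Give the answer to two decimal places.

Take in order of value per unit:
- option 2 (159/13 per unit): all 13 → value 159, running total 159.00
- option 3 (155/35 per unit): all 35 → value 155, running total 314.00
- option 4 (49/39 per unit): 2 of 39 → value 2×49/39 = 2.5128, running total 316.51
Total 316.51.

316.51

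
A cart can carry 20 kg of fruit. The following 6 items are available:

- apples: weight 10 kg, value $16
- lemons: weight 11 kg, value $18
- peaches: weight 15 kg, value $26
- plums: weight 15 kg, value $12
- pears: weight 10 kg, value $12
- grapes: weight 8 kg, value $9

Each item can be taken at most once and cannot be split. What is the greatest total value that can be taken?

$28

Check high-value combinations within 20 kg:
- apples+pears: weight 10+10=20, value 16+12=28
- lemons+grapes: weight 11+8=19, value 18+9=27
- peaches: weight 15, value 26
Best: $28.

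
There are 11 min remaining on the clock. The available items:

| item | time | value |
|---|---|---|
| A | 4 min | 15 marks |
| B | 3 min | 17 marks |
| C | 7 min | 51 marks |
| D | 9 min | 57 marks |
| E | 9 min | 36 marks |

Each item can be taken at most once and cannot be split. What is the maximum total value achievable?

68 marks

Check high-value combinations within 11 min:
- B+C: time 3+7=10, value 17+51=68
- A+C: time 4+7=11, value 15+51=66
- D: time 9, value 57
- C: time 7, value 51
Best: 68 marks.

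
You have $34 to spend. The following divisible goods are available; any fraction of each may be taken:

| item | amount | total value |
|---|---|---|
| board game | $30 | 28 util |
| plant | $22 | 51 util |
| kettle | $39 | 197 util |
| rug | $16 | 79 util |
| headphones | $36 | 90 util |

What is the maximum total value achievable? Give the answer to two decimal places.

Take in order of value per unit:
- kettle (197/39 per unit): 34 of 39 → value 34×197/39 = 171.7436, running total 171.74
Total 171.74.

171.74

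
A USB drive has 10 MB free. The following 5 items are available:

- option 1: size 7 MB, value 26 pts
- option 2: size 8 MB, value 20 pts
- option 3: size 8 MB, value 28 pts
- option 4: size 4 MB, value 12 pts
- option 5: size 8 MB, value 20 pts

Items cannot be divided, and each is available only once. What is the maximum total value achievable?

Check high-value combinations within 10 MB:
- option 3: size 8, value 28
- option 1: size 7, value 26
- option 2: size 8, value 20
- option 5: size 8, value 20
- option 4: size 4, value 12
Best: 28 pts.

28 pts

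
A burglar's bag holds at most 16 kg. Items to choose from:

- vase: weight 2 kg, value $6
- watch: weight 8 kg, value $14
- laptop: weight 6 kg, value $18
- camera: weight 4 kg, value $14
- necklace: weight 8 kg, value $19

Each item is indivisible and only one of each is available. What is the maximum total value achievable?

$43

Check high-value combinations within 16 kg:
- vase+laptop+necklace: weight 2+6+8=16, value 6+18+19=43
- vase+camera+necklace: weight 2+4+8=14, value 6+14+19=39
- vase+laptop+camera: weight 2+6+4=12, value 6+18+14=38
- vase+watch+laptop: weight 2+8+6=16, value 6+14+18=38
Best: $43.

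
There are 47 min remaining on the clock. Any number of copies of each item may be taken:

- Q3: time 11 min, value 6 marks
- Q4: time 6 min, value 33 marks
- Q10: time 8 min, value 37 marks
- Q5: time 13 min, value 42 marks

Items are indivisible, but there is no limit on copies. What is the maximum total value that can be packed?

Best value-per-unit is Q4 at 33/6; filling with it alone gives 7×33 = 231.
Optimal mix: 5×Q4 + 2×Q10 → time 46, value 239.

239 marks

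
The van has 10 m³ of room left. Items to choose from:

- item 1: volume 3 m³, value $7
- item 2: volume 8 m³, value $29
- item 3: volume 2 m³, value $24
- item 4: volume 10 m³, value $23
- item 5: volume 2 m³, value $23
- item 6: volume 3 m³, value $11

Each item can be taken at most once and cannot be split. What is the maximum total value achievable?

$65

This is a 0/1 knapsack; check combinations near the capacity.
- item 1+item 3+item 5+item 6: volume 3+2+2+3=10, value 7+24+23+11=65
- item 3+item 5+item 6: volume 2+2+3=7, value 24+23+11=58
- item 1+item 3+item 5: volume 3+2+2=7, value 7+24+23=54
- item 2+item 3: volume 8+2=10, value 29+24=53
- item 2+item 5: volume 8+2=10, value 29+23=52
Best: $65.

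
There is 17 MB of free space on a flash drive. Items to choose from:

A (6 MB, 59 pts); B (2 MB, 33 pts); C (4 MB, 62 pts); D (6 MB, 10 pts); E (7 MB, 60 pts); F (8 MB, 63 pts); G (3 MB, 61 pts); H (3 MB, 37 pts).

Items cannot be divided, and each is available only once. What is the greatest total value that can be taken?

Check high-value combinations within 17 MB:
- C+E+G+H: size 4+7+3+3=17, value 62+60+61+37=220
- A+C+G+H: size 6+4+3+3=16, value 59+62+61+37=219
- B+C+F+G: size 2+4+8+3=17, value 33+62+63+61=219
- B+C+E+G: size 2+4+7+3=16, value 33+62+60+61=216
Best: 220 pts.

220 pts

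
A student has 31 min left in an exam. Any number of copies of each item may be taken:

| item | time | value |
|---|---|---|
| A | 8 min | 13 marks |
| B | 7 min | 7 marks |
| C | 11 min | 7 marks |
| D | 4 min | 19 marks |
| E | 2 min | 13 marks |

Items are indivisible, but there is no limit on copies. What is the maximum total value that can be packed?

195 marks

Best value-per-unit is E at 13/2, and filling with it alone uses time 15×2=30. No mix of the others beats 15×13 = 195.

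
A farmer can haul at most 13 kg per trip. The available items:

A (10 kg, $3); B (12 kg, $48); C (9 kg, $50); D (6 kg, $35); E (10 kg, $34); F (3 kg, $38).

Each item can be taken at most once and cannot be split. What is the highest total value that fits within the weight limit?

This is a 0/1 knapsack; check combinations near the capacity.
- C+F: weight 9+3=12, value 50+38=88
- D+F: weight 6+3=9, value 35+38=73
- E+F: weight 10+3=13, value 34+38=72
- C: weight 9, value 50
- B: weight 12, value 48
Best: $88.

$88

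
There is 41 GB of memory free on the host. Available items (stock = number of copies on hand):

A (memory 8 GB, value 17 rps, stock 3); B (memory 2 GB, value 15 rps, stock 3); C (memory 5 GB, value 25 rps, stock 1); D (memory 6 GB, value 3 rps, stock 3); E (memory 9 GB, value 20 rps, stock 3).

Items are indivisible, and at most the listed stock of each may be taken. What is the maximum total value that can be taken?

Best selections within memory 41 and stock limits:
- 3×B + 1×C + 3×E: memory 38, value 130
- 1×A + 3×B + 1×C + 2×E: memory 37, value 127
Best: 130 rps.

130 rps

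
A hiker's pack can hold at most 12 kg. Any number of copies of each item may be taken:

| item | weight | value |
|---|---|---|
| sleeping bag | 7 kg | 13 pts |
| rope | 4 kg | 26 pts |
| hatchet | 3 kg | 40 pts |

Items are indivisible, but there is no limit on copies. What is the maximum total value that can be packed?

160 pts

Best value-per-unit is hatchet at 40/3, and filling with it alone uses weight 4×3=12. No mix of the others beats 4×40 = 160.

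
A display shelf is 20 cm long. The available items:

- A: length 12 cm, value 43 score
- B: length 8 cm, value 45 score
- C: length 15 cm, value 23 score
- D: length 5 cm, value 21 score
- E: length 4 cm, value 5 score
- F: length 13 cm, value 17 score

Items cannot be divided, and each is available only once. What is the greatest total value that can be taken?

Check high-value combinations within 20 cm:
- A+B: length 12+8=20, value 43+45=88
- B+D+E: length 8+5+4=17, value 45+21+5=71
- B+D: length 8+5=13, value 45+21=66
- A+D: length 12+5=17, value 43+21=64
Best: 88 score.

88 score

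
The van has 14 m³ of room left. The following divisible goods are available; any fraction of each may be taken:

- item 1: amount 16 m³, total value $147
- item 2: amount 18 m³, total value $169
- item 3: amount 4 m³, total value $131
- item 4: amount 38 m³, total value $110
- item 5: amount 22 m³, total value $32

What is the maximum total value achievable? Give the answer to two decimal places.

224.89

Take in order of value per unit:
- item 3 (131/4 per unit): all 4 → value 131, running total 131.00
- item 2 (169/18 per unit): 10 of 18 → value 10×169/18 = 93.8889, running total 224.89
Total 224.89.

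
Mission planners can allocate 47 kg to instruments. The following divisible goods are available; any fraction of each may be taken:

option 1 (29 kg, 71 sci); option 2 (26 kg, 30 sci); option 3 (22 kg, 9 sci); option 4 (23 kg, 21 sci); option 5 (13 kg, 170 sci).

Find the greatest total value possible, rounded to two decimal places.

246.77

Take in order of value per unit:
- option 5 (170/13 per unit): all 13 → value 170, running total 170.00
- option 1 (71/29 per unit): all 29 → value 71, running total 241.00
- option 2 (30/26 per unit): 5 of 26 → value 5×30/26 = 5.7692, running total 246.77
Total 246.77.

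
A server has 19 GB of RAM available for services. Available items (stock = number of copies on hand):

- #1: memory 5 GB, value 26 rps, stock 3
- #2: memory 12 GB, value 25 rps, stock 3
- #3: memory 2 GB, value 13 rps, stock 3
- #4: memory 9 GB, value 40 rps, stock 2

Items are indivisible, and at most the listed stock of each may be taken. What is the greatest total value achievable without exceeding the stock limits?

Top feasible selections:
- 3×#1 + 2×#3: memory 19, value 104
- 1×#1 + 2×#3 + 1×#4: memory 18, value 92
- 2×#1 + 1×#4: memory 19, value 92
- 2×#1 + 3×#3: memory 16, value 91
Best: 104 rps.

104 rps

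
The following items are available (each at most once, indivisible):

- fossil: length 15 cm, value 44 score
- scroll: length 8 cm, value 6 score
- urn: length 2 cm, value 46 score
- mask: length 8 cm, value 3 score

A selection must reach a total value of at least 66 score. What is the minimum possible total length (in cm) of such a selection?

17

Subsets with value ≥ 66, sorted by total length:
- fossil+urn: length 17, value 90
- fossil+scroll+urn: length 25, value 96
- fossil+urn+mask: length 25, value 93
Minimum length: 17 cm.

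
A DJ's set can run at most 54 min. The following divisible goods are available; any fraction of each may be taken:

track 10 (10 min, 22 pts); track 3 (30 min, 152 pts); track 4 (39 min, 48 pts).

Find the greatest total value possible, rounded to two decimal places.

Take in order of value per unit:
- track 3 (152/30 per unit): all 30 → value 152, running total 152.00
- track 10 (22/10 per unit): all 10 → value 22, running total 174.00
- track 4 (48/39 per unit): 14 of 39 → value 14×48/39 = 17.2308, running total 191.23
Total 191.23.

191.23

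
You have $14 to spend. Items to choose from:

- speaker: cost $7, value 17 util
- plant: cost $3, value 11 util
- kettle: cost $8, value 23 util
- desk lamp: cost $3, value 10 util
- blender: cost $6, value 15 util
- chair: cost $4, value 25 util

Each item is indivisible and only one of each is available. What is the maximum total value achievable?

53 util

Check high-value combinations within $14:
- speaker+plant+chair: cost 7+3+4=14, value 17+11+25=53
- speaker+desk lamp+chair: cost 7+3+4=14, value 17+10+25=52
- plant+blender+chair: cost 3+6+4=13, value 11+15+25=51
- desk lamp+blender+chair: cost 3+6+4=13, value 10+15+25=50
Best: 53 util.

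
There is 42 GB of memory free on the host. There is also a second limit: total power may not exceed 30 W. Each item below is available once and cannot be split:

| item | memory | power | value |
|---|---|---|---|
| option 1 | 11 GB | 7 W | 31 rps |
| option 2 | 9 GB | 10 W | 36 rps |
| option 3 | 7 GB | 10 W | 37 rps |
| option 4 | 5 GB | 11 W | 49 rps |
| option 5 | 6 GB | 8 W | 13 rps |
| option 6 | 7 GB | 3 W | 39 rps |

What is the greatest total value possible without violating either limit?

Feasible sets respecting both limits:
- option 1+option 2+option 3+option 6: memory 34, power 30, value 143
- option 1+option 4+option 5+option 6: memory 29, power 29, value 132
- option 3+option 4+option 6: memory 19, power 24, value 125
- option 2+option 4+option 6: memory 21, power 24, value 124
Best: 143 rps.

143 rps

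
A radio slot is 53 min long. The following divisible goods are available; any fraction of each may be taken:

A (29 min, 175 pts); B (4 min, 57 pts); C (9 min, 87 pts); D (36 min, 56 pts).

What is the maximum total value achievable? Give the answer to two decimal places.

336.11

Take in order of value per unit:
- B (57/4 per unit): all 4 → value 57, running total 57.00
- C (87/9 per unit): all 9 → value 87, running total 144.00
- A (175/29 per unit): all 29 → value 175, running total 319.00
- D (56/36 per unit): 11 of 36 → value 11×56/36 = 17.1111, running total 336.11
Total 336.11.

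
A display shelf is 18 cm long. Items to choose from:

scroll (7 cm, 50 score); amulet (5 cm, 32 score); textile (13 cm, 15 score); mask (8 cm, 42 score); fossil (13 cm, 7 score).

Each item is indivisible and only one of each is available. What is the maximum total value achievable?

Check high-value combinations within 18 cm:
- scroll+mask: length 7+8=15, value 50+42=92
- scroll+amulet: length 7+5=12, value 50+32=82
- amulet+mask: length 5+8=13, value 32+42=74
- scroll: length 7, value 50
- amulet+textile: length 5+13=18, value 32+15=47
Best: 92 score.

92 score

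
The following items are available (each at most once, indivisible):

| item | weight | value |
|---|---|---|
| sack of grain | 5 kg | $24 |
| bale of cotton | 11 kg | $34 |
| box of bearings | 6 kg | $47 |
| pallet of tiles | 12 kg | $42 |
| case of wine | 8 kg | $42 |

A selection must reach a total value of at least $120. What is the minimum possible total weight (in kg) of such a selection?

25

Subsets with value ≥ 120, sorted by total weight:
- bale of cotton+box of bearings+case of wine: weight 25, value 123
- box of bearings+pallet of tiles+case of wine: weight 26, value 131
Minimum weight: 25 kg.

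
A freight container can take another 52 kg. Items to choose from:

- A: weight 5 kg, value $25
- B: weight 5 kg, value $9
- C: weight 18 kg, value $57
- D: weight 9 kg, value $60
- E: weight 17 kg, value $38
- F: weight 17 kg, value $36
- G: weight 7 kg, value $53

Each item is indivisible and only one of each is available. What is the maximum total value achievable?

Check high-value combinations within 52 kg:
- C+D+E+G: weight 18+9+17+7=51, value 57+60+38+53=208
- C+D+F+G: weight 18+9+17+7=51, value 57+60+36+53=206
- A+B+C+D+G: weight 5+5+18+9+7=44, value 25+9+57+60+53=204
- A+C+D+G: weight 5+18+9+7=39, value 25+57+60+53=195
- D+E+F+G: weight 9+17+17+7=50, value 60+38+36+53=187
Best: $208.

$208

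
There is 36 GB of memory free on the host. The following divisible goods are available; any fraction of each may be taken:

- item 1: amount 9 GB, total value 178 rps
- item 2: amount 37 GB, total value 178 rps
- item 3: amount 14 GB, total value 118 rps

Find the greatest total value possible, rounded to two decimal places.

358.54

Take in order of value per unit:
- item 1 (178/9 per unit): all 9 → value 178, running total 178.00
- item 3 (118/14 per unit): all 14 → value 118, running total 296.00
- item 2 (178/37 per unit): 13 of 37 → value 13×178/37 = 62.5405, running total 358.54
Total 358.54.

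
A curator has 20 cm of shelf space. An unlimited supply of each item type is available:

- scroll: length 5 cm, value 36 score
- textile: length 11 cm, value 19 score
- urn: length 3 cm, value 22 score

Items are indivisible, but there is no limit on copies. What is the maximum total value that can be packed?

146 score

Best value-per-unit is urn at 22/3; filling with it alone gives 6×22 = 132.
Optimal mix: 1×scroll + 5×urn → length 20, value 146.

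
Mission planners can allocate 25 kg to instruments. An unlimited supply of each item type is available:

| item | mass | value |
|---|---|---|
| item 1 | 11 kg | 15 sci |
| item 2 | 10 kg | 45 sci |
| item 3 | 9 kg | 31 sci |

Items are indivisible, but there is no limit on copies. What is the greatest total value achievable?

90 sci

Best value-per-unit is item 2 at 45/10, and filling with it alone uses mass 2×10=20. No mix of the others beats 2×45 = 90.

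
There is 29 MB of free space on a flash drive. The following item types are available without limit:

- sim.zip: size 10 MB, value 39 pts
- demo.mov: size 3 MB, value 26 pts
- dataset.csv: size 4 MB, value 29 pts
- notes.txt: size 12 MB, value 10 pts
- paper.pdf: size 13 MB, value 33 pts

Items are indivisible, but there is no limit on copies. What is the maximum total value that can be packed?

Best value-per-unit is demo.mov at 26/3; filling with it alone gives 9×26 = 234.
Optimal mix: 7×demo.mov + 2×dataset.csv → size 29, value 240.

240 pts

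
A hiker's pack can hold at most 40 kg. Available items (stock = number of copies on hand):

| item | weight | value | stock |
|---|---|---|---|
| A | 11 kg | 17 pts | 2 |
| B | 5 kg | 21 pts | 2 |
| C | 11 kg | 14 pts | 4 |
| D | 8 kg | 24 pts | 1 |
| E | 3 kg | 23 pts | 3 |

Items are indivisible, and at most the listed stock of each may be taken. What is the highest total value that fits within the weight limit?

Top feasible selections:
- 1×A + 2×B + 1×D + 3×E: weight 38, value 152
- 2×B + 1×C + 1×D + 3×E: weight 38, value 149
Best: 152 pts.

152 pts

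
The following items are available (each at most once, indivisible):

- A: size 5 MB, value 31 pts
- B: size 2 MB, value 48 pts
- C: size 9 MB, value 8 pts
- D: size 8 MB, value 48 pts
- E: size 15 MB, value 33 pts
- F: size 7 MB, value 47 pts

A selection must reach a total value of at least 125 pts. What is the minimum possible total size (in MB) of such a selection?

14

Subsets with value ≥ 125, sorted by total size:
- A+B+F: size 14, value 126
- A+B+D: size 15, value 127
- B+D+F: size 17, value 143
Minimum size: 14 MB.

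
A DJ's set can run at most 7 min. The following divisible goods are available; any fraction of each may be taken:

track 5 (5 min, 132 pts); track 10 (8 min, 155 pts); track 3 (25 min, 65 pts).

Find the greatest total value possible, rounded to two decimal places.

170.75

Take in order of value per unit:
- track 5 (132/5 per unit): all 5 → value 132, running total 132.00
- track 10 (155/8 per unit): 2 of 8 → value 2×155/8 = 38.7500, running total 170.75
Total 170.75.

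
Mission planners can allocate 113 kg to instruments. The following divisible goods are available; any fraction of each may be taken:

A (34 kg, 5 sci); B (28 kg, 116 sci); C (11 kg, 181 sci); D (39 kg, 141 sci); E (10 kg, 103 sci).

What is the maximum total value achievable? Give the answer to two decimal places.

544.68

Take in order of value per unit:
- C (181/11 per unit): all 11 → value 181, running total 181.00
- E (103/10 per unit): all 10 → value 103, running total 284.00
- B (116/28 per unit): all 28 → value 116, running total 400.00
- D (141/39 per unit): all 39 → value 141, running total 541.00
- A (5/34 per unit): 25 of 34 → value 25×5/34 = 3.6765, running total 544.68
Total 544.68.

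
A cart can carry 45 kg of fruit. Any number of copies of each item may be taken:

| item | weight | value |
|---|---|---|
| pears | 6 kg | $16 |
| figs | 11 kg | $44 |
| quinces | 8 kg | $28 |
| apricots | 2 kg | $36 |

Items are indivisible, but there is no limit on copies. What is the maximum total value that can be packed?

Best value-per-unit is apricots at 36/2, and filling with it alone uses weight 22×2=44. No mix of the others beats 22×36 = 792.

$792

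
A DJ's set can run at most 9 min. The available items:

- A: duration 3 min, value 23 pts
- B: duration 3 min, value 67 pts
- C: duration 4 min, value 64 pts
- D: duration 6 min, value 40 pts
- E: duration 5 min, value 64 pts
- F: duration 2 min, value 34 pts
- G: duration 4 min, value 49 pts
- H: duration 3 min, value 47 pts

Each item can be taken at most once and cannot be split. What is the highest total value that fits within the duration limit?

This is a 0/1 knapsack; check combinations near the capacity.
- B+C+F: duration 3+4+2=9, value 67+64+34=165
- B+F+G: duration 3+2+4=9, value 67+34+49=150
- B+F+H: duration 3+2+3=8, value 67+34+47=148
- C+F+H: duration 4+2+3=9, value 64+34+47=145
Best: 165 pts.

165 pts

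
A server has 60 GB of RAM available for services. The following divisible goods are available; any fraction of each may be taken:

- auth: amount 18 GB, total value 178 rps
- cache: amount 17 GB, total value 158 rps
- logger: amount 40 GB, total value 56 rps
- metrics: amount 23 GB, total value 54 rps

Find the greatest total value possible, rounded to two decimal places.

392.80

Take in order of value per unit:
- auth (178/18 per unit): all 18 → value 178, running total 178.00
- cache (158/17 per unit): all 17 → value 158, running total 336.00
- metrics (54/23 per unit): all 23 → value 54, running total 390.00
- logger (56/40 per unit): 2 of 40 → value 2×56/40 = 2.8000, running total 392.80
Total 392.80.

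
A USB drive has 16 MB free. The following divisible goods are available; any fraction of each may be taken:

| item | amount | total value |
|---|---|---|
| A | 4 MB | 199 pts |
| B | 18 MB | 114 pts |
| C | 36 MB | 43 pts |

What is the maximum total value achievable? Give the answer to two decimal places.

275.00

Take in order of value per unit:
- A (199/4 per unit): all 4 → value 199, running total 199.00
- B (114/18 per unit): 12 of 18 → value 12×114/18 = 76.0000, running total 275.00
Total 275.00.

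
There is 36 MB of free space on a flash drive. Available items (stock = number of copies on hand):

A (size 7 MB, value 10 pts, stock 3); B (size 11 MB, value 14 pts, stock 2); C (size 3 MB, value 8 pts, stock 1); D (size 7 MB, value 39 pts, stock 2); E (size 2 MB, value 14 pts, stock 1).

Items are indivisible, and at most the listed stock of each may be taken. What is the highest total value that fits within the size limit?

120 pts

Best selections within size 36 and stock limits:
- 2×A + 1×C + 2×D + 1×E: size 33, value 120
- 1×A + 1×B + 2×D + 1×E: size 34, value 116
- 1×B + 1×C + 2×D + 1×E: size 30, value 114
Best: 120 pts.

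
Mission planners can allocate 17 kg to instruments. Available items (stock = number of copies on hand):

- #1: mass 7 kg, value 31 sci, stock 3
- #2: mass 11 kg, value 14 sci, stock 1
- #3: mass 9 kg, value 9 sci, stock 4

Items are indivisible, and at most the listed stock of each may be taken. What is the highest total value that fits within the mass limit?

62 sci

Top feasible selections:
- 2×#1: mass 14, value 62
- 1×#1 + 1×#3: mass 16, value 40
- 1×#1: mass 7, value 31
Best: 62 sci.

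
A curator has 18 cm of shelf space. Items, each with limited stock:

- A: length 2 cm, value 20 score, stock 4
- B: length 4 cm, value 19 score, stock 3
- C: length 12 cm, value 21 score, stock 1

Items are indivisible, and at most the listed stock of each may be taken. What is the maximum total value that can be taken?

118 score

Top feasible selections:
- 4×A + 2×B: length 16, value 118
- 3×A + 3×B: length 18, value 117
Best: 118 score.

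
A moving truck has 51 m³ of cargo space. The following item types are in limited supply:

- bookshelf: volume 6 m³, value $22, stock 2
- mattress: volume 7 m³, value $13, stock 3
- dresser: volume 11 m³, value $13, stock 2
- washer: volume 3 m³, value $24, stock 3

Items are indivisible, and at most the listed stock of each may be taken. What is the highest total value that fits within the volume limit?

Best selections within volume 51 and stock limits:
- 2×bookshelf + 3×mattress + 3×washer: volume 42, value 155
- 2×bookshelf + 2×mattress + 1×dresser + 3×washer: volume 46, value 155
Best: $155.

$155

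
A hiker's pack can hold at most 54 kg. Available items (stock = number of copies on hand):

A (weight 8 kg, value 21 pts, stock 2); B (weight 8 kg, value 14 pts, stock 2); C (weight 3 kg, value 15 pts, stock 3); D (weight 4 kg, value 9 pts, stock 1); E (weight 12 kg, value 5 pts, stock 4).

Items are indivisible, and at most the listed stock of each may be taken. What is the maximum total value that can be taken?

124 pts

Top feasible selections:
- 2×A + 2×B + 3×C + 1×D: weight 45, value 124
- 2×A + 2×B + 3×C + 1×E: weight 53, value 120
- 2×A + 2×B + 3×C: weight 41, value 115
Best: 124 pts.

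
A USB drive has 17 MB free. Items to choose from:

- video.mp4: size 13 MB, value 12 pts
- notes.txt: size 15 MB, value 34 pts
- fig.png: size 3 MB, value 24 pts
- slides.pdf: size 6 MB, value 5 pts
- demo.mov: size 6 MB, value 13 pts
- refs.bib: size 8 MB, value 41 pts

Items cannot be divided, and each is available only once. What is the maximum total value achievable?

Check high-value combinations within 17 MB:
- fig.png+demo.mov+refs.bib: size 3+6+8=17, value 24+13+41=78
- fig.png+slides.pdf+refs.bib: size 3+6+8=17, value 24+5+41=70
- fig.png+refs.bib: size 3+8=11, value 24+41=65
- demo.mov+refs.bib: size 6+8=14, value 13+41=54
Best: 78 pts.

78 pts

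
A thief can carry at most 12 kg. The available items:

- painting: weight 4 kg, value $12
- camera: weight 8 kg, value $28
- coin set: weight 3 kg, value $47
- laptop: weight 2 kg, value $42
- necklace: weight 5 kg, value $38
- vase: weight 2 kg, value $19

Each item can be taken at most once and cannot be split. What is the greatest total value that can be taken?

Check high-value combinations within 12 kg:
- coin set+laptop+necklace+vase: weight 3+2+5+2=12, value 47+42+38+19=146
- coin set+laptop+necklace: weight 3+2+5=10, value 47+42+38=127
- painting+coin set+laptop+vase: weight 4+3+2+2=11, value 12+47+42+19=120
- coin set+laptop+vase: weight 3+2+2=7, value 47+42+19=108
Best: $146.

$146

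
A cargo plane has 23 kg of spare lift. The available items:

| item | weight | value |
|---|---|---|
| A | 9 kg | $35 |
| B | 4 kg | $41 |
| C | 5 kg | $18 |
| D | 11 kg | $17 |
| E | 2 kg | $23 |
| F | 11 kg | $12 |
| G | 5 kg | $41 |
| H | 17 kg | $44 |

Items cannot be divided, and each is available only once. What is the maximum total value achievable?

$140

Check high-value combinations within 23 kg:
- A+B+E+G: weight 9+4+2+5=20, value 35+41+23+41=140
- A+B+C+G: weight 9+4+5+5=23, value 35+41+18+41=135
- B+C+E+G: weight 4+5+2+5=16, value 41+18+23+41=123
- B+D+E+G: weight 4+11+2+5=22, value 41+17+23+41=122
- A+B+G: weight 9+4+5=18, value 35+41+41=117
Best: $140.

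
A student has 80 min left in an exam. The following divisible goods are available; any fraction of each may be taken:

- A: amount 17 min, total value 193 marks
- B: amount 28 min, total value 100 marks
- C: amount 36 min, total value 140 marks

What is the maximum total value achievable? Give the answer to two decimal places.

429.43

Take in order of value per unit:
- A (193/17 per unit): all 17 → value 193, running total 193.00
- C (140/36 per unit): all 36 → value 140, running total 333.00
- B (100/28 per unit): 27 of 28 → value 27×100/28 = 96.4286, running total 429.43
Total 429.43.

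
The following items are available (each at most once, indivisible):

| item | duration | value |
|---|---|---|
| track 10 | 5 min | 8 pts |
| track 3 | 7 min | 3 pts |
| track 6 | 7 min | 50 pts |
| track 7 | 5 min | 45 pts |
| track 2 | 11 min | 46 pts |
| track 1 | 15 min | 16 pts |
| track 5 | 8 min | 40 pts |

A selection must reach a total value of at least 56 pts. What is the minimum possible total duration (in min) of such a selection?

12

Subsets with value ≥ 56, sorted by total duration:
- track 6+track 7: duration 12, value 95
- track 10+track 6: duration 12, value 58
Minimum duration: 12 min.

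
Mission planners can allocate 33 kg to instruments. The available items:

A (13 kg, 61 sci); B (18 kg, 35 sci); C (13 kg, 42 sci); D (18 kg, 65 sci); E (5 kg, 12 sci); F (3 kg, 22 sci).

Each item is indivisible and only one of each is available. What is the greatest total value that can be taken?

126 sci

Check high-value combinations within 33 kg:
- A+D: mass 13+18=31, value 61+65=126
- A+C+F: mass 13+13+3=29, value 61+42+22=125
- A+C+E: mass 13+13+5=31, value 61+42+12=115
Best: 126 sci.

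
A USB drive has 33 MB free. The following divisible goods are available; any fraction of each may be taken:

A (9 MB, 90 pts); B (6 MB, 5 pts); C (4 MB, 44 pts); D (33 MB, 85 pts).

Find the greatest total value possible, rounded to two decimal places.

185.52

Take in order of value per unit:
- C (44/4 per unit): all 4 → value 44, running total 44.00
- A (90/9 per unit): all 9 → value 90, running total 134.00
- D (85/33 per unit): 20 of 33 → value 20×85/33 = 51.5152, running total 185.52
Total 185.52.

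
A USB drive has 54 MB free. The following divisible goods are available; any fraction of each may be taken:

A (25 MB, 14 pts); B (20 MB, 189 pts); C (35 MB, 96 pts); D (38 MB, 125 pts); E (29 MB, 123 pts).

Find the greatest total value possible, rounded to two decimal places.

328.45

Take in order of value per unit:
- B (189/20 per unit): all 20 → value 189, running total 189.00
- E (123/29 per unit): all 29 → value 123, running total 312.00
- D (125/38 per unit): 5 of 38 → value 5×125/38 = 16.4474, running total 328.45
Total 328.45.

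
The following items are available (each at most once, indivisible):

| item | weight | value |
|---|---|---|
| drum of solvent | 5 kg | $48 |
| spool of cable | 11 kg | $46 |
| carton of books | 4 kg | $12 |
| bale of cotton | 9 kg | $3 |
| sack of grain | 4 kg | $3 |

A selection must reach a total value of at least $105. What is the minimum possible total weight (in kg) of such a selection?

Subsets with value ≥ 105, sorted by total weight:
- drum of solvent+spool of cable+carton of books: weight 20, value 106
- drum of solvent+spool of cable+carton of books+sack of grain: weight 24, value 109
- drum of solvent+spool of cable+carton of books+bale of cotton: weight 29, value 109
- drum of solvent+spool of cable+carton of books+bale of cotton+sack of grain: weight 33, value 112
Minimum weight: 20 kg.

20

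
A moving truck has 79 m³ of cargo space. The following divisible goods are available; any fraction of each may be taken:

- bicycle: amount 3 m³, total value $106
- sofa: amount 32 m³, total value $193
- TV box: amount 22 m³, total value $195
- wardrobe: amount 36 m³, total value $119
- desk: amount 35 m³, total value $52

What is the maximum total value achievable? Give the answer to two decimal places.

566.72

Take in order of value per unit:
- bicycle (106/3 per unit): all 3 → value 106, running total 106.00
- TV box (195/22 per unit): all 22 → value 195, running total 301.00
- sofa (193/32 per unit): all 32 → value 193, running total 494.00
- wardrobe (119/36 per unit): 22 of 36 → value 22×119/36 = 72.7222, running total 566.72
Total 566.72.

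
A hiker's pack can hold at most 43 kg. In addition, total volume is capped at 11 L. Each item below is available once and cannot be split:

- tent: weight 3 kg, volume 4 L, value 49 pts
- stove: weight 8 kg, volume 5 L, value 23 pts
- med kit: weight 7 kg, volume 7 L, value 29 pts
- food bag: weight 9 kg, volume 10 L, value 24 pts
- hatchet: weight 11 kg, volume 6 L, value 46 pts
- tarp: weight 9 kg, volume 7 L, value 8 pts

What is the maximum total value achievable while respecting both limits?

Feasible sets respecting both limits:
- tent+hatchet: weight 14, volume 10, value 95
- tent+med kit: weight 10, volume 11, value 78
- tent+stove: weight 11, volume 9, value 72
Best: 95 pts.

95 pts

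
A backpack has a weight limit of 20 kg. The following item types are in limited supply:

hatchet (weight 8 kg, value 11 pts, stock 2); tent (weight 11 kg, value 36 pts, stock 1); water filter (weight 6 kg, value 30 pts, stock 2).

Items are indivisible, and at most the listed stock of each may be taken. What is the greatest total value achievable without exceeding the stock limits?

Best selections within weight 20 and stock limits:
- 1×hatchet + 2×water filter: weight 20, value 71
- 1×tent + 1×water filter: weight 17, value 66
- 2×water filter: weight 12, value 60
Best: 71 pts.

71 pts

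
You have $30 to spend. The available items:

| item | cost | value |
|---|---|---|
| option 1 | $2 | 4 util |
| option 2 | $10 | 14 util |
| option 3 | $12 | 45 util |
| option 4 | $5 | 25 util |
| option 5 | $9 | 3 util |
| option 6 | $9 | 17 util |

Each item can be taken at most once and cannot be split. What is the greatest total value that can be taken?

91 util

Check high-value combinations within $30:
- option 1+option 3+option 4+option 6: cost 2+12+5+9=28, value 4+45+25+17=91
- option 1+option 2+option 3+option 4: cost 2+10+12+5=29, value 4+14+45+25=88
- option 3+option 4+option 6: cost 12+5+9=26, value 45+25+17=87
- option 2+option 3+option 4: cost 10+12+5=27, value 14+45+25=84
- option 1+option 3+option 4+option 5: cost 2+12+5+9=28, value 4+45+25+3=77
Best: 91 util.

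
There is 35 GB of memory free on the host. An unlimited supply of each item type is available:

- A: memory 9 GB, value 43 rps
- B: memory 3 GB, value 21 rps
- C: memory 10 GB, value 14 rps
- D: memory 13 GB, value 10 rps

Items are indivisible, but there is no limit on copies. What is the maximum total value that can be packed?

Best value-per-unit is B at 21/3, and filling with it alone uses memory 11×3=33. No mix of the others beats 11×21 = 231.

231 rps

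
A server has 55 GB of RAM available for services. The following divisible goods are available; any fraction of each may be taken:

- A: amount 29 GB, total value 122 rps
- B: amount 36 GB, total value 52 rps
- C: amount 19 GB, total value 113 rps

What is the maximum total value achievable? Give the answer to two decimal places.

Take in order of value per unit:
- C (113/19 per unit): all 19 → value 113, running total 113.00
- A (122/29 per unit): all 29 → value 122, running total 235.00
- B (52/36 per unit): 7 of 36 → value 7×52/36 = 10.1111, running total 245.11
Total 245.11.

245.11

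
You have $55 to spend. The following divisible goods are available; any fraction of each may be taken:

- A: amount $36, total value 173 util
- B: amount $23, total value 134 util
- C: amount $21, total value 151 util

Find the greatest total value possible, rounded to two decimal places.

337.86

Take in order of value per unit:
- C (151/21 per unit): all 21 → value 151, running total 151.00
- B (134/23 per unit): all 23 → value 134, running total 285.00
- A (173/36 per unit): 11 of 36 → value 11×173/36 = 52.8611, running total 337.86
Total 337.86.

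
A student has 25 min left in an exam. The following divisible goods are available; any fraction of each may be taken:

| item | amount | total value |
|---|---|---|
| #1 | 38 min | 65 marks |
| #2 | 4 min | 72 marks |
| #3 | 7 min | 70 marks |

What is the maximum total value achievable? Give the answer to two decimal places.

Take in order of value per unit:
- #2 (72/4 per unit): all 4 → value 72, running total 72.00
- #3 (70/7 per unit): all 7 → value 70, running total 142.00
- #1 (65/38 per unit): 14 of 38 → value 14×65/38 = 23.9474, running total 165.95
Total 165.95.

165.95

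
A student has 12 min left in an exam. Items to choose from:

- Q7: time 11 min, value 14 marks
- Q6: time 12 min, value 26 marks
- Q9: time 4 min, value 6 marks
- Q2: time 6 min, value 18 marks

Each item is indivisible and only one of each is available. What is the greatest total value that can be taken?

This is a 0/1 knapsack; check combinations near the capacity.
- Q6: time 12, value 26
- Q9+Q2: time 4+6=10, value 6+18=24
- Q2: time 6, value 18
Best: 26 marks.

26 marks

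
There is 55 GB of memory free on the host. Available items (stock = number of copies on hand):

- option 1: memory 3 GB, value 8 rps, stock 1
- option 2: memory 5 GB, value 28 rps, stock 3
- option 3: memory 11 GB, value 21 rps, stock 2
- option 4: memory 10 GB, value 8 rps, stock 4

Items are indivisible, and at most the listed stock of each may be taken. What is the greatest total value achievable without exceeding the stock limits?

Top feasible selections:
- 1×option 1 + 3×option 2 + 2×option 3 + 1×option 4: memory 50, value 142
- 1×option 1 + 3×option 2 + 2×option 3: memory 40, value 134
- 3×option 2 + 2×option 3 + 1×option 4: memory 47, value 134
Best: 142 rps.

142 rps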